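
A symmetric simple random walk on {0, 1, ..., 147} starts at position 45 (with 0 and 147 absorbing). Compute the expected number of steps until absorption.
E[τ | X_0 = 45] = 4590

Let v_k = E[τ | X_0 = k]. Boundary: v_0 = v_147 = 0. Recurrence: v_k = 1 + (v_{k-1} + v_{k+1})/2 for 1 ≤ k ≤ 146. The particular solution to v_k − (v_{k-1} + v_{k+1})/2 = 1 is v_k = −k^2. Adding homogeneous solution A + B k and matching boundaries gives v_k = k (147 − k). Substituting k = 45: v_45 = 45 · 102 = 4590.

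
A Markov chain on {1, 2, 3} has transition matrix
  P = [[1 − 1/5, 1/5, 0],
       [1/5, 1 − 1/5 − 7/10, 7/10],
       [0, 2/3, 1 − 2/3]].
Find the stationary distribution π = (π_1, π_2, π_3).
π = (20/61, 20/61, 21/61)

This is a birth-death chain on three states, which satisfies detailed balance: π_1 · P_{12} = π_2 · P_{21} and π_2 · P_{23} = π_3 · P_{32}.
From π_1 · 1/5 = π_2 · 1/5: π_2/π_1 = (1/5)/(1/5) = 1.
From π_2 · 7/10 = π_3 · 2/3: π_3/π_2 = (7/10)/(2/3) = 21/20.
Take π_1 proportional to 1; then unnormalized π = (1, 1, 21/20). Normalize by dividing by the sum 61/20:
  π = (20/61, 20/61, 21/61).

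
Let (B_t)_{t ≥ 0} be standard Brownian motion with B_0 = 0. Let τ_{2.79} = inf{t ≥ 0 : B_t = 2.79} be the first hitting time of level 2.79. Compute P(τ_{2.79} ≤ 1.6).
P(τ_{2.79} ≤ 1.6) = 2(1 − Φ(2.79/√1.6)) = 2(1 − Φ(2.2057)) ≈ 0.0274

By the reflection principle for standard BM, P(τ_b ≤ t) = 2 · P(B_t ≥ b). Since B_t ~ N(0, t), P(B_t ≥ 2.79) = 1 − Φ(2.79/√t) = 1 − Φ(2.79/√1.6) = 1 − Φ(2.2057) ≈ 0.01370. Doubling: P(τ_{2.79} ≤ 1.6) ≈ 2 · 0.01370 = 0.02740 ≈ 0.0274.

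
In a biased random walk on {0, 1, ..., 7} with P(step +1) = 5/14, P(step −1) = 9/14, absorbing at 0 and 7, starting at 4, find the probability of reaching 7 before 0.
P(hit 7 before 0) = (1 − (9/5)^4) / (1 − (9/5)^7) = 185500/1176211

Let u_k denote P(reach 7 before 0 | start at k). Boundary: u_0 = 0, u_7 = 1. Recurrence: u_k = 5/14·u_{k+1} + 9/14·u_{k-1} for 1 ≤ k ≤ 6. Try u_k = A + B·r^k with r = q/p = (9/14)/(5/14) = 9/5. Substitution satisfies the recurrence; boundary conditions give:
  u_k = (1 − r^k) / (1 − r^N) = (1 − (9/5)^4) / (1 − (9/5)^7) = 185500/1176211.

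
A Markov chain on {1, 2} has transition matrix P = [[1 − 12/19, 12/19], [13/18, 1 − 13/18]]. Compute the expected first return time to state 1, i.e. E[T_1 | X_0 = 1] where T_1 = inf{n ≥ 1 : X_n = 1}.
E[T_1 | X_0 = 1] = 1/π_1 = 463/247

For an irreducible recurrent Markov chain with stationary distribution π, E[T_i | X_0 = i] = 1/π_i (Kac's formula). Here π_1 = (13/18)/(12/19 + 13/18) = (13/18)/(463/342) = 247/463, so E[T_1 | X_0 = 1] = 1/π_1 = (12/19 + 13/18)/(13/18) = (463/342)/(13/18) = 463/247.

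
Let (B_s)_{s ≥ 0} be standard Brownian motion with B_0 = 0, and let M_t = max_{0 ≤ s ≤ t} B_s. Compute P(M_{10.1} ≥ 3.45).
P(M_{10.1} ≥ 3.45) = 2·P(B_{10.1} ≥ 3.45) = 2(1 − Φ(3.45/√10.1)) ≈ 0.2777

By the reflection principle for Brownian motion, P(M_t ≥ a) = 2 · P(B_t ≥ a) for a ≥ 0. Since B_t ~ N(0, t), P(B_t ≥ 3.45) = 1 − Φ(3.45/√t) = 1 − Φ(3.45/√10.1) = 1 − Φ(1.0856). So
  P(M_{10.1} ≥ 3.45) = 2(1 − Φ(1.0856)) ≈ 0.2777.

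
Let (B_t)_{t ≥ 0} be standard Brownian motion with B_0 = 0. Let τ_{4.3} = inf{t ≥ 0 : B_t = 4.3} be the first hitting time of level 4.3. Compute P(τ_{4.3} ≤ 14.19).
P(τ_{4.3} ≤ 14.19) = 2(1 − Φ(4.3/√14.19)) = 2(1 − Φ(1.1415)) ≈ 0.2537

By the reflection principle for standard BM, P(τ_b ≤ t) = 2 · P(B_t ≥ b). Since B_t ~ N(0, t), P(B_t ≥ 4.3) = 1 − Φ(4.3/√t) = 1 − Φ(4.3/√14.19) = 1 − Φ(1.1415) ≈ 0.12683. Doubling: P(τ_{4.3} ≤ 14.19) ≈ 2 · 0.12683 = 0.25366 ≈ 0.2537.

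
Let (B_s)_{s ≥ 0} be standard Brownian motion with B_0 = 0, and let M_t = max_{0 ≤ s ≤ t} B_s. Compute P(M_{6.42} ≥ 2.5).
P(M_{6.42} ≥ 2.5) = 2·P(B_{6.42} ≥ 2.5) = 2(1 − Φ(2.5/√6.42)) ≈ 0.3238

By the reflection principle for Brownian motion, P(M_t ≥ a) = 2 · P(B_t ≥ a) for a ≥ 0. Since B_t ~ N(0, t), P(B_t ≥ 2.5) = 1 − Φ(2.5/√t) = 1 − Φ(2.5/√6.42) = 1 − Φ(0.9867). So
  P(M_{6.42} ≥ 2.5) = 2(1 − Φ(0.9867)) ≈ 0.3238.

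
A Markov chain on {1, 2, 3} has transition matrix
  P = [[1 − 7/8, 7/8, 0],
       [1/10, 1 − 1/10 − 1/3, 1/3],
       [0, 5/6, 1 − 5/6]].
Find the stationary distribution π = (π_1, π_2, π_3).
π = (4/53, 35/53, 14/53)

This is a birth-death chain on three states, which satisfies detailed balance: π_1 · P_{12} = π_2 · P_{21} and π_2 · P_{23} = π_3 · P_{32}.
From π_1 · 7/8 = π_2 · 1/10: π_2/π_1 = (7/8)/(1/10) = 35/4.
From π_2 · 1/3 = π_3 · 5/6: π_3/π_2 = (1/3)/(5/6) = 2/5.
Take π_1 proportional to 1; then unnormalized π = (1, 35/4, 7/2). Normalize by dividing by the sum 53/4:
  π = (4/53, 35/53, 14/53).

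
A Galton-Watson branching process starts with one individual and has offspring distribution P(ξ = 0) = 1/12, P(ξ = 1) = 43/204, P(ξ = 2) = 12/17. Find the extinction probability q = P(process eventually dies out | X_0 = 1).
q = 17/144

The pgf is f(s) = 1/12 + 43/204·s + 12/17·s². The extinction probability q is the smallest fixed point of f in [0, 1]. Setting s = f(s):
  12/17·s² + (43/204 − 1)·s + 1/12 = 0
  12/17·s² − (1/12 + 12/17)·s + 1/12 = 0
which factors as (s − 1)·(12/17·s − 1/12) = 0, giving roots s = 1 and s = (1/12)/(12/17) = 17/144.
Mean offspring μ = 43/204 + 2·12/17 = 331/204 > 1 (supercritical), so q < 1. The extinction probability is the smaller root: q = (1/12)/(12/17) = 17/144.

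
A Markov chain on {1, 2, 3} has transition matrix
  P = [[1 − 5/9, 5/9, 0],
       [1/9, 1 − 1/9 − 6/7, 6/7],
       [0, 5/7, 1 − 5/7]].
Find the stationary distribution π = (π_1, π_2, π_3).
π = (1/12, 5/12, 1/2)

This is a birth-death chain on three states, which satisfies detailed balance: π_1 · P_{12} = π_2 · P_{21} and π_2 · P_{23} = π_3 · P_{32}.
From π_1 · 5/9 = π_2 · 1/9: π_2/π_1 = (5/9)/(1/9) = 5.
From π_2 · 6/7 = π_3 · 5/7: π_3/π_2 = (6/7)/(5/7) = 6/5.
Take π_1 proportional to 1; then unnormalized π = (1, 5, 6). Normalize by dividing by the sum 12:
  π = (1/12, 5/12, 1/2).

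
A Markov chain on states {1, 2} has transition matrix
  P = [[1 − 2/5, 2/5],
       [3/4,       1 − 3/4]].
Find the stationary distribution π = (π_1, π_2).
π_1 = 15/23, π_2 = 8/23

Solve πP = π with π_1 + π_2 = 1. From πP = π: π_1 · (1 − 2/5) + π_2 · 3/4 = π_1 ⇒ π_2 · 3/4 = π_1 · 2/5 ⇒ π_2/π_1 = (2/5)/(3/4) = 8/15. Together with π_1 + π_2 = 1:
  π_1 = (3/4)/(2/5 + 3/4) = (3/4)/(23/20) = 15/23,
  π_2 = (2/5)/(2/5 + 3/4) = (2/5)/(23/20) = 8/23.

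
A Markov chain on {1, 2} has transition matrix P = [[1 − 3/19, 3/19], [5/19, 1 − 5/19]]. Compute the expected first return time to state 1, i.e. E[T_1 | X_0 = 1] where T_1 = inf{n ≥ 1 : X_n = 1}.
E[T_1 | X_0 = 1] = 1/π_1 = 8/5

For an irreducible recurrent Markov chain with stationary distribution π, E[T_i | X_0 = i] = 1/π_i (Kac's formula). Here π_1 = (5/19)/(3/19 + 5/19) = (5/19)/(8/19) = 5/8, so E[T_1 | X_0 = 1] = 1/π_1 = (3/19 + 5/19)/(5/19) = (8/19)/(5/19) = 8/5.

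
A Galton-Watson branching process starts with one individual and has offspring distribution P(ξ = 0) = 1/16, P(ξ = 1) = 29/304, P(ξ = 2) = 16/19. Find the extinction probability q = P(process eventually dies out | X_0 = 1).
q = 19/256

The pgf is f(s) = 1/16 + 29/304·s + 16/19·s². The extinction probability q is the smallest fixed point of f in [0, 1]. Setting s = f(s):
  16/19·s² + (29/304 − 1)·s + 1/16 = 0
  16/19·s² − (1/16 + 16/19)·s + 1/16 = 0
which factors as (s − 1)·(16/19·s − 1/16) = 0, giving roots s = 1 and s = (1/16)/(16/19) = 19/256.
Mean offspring μ = 29/304 + 2·16/19 = 541/304 > 1 (supercritical), so q < 1. The extinction probability is the smaller root: q = (1/16)/(16/19) = 19/256.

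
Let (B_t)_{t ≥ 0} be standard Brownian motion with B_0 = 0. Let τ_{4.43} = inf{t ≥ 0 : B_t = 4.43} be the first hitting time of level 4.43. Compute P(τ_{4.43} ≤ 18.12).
P(τ_{4.43} ≤ 18.12) = 2(1 − Φ(4.43/√18.12)) = 2(1 − Φ(1.0407)) ≈ 0.2980

By the reflection principle for standard BM, P(τ_b ≤ t) = 2 · P(B_t ≥ b). Since B_t ~ N(0, t), P(B_t ≥ 4.43) = 1 − Φ(4.43/√t) = 1 − Φ(4.43/√18.12) = 1 − Φ(1.0407) ≈ 0.14901. Doubling: P(τ_{4.43} ≤ 18.12) ≈ 2 · 0.14901 = 0.29802 ≈ 0.2980.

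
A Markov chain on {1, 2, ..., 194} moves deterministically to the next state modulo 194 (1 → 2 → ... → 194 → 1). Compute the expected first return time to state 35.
E[T_35 | X_0 = 35] = 194

The chain cycles deterministically, so starting at state 35 it returns in exactly 194 steps. Equivalently, the stationary distribution is uniform π_j = 1/194 for every state j, so by Kac's formula E[T_35] = 1/π_35 = 194.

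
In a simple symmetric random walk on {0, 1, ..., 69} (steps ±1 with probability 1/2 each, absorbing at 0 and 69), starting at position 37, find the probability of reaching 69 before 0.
P(hit 69 before 0) = 37/69

Let u_k = P(hit 69 before 0 | start at k). Then u_0 = 0, u_69 = 1, and u_k = u_{k-1}/2 + u_{k+1}/2 for 1 ≤ k ≤ 68. This harmonic recurrence is solved by u_k = k/69, giving u_37 = 37/69.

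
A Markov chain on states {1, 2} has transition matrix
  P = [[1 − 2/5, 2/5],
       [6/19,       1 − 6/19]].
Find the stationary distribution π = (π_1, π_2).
π_1 = 15/34, π_2 = 19/34

Solve πP = π with π_1 + π_2 = 1. From πP = π: π_1 · (1 − 2/5) + π_2 · 6/19 = π_1 ⇒ π_2 · 6/19 = π_1 · 2/5 ⇒ π_2/π_1 = (2/5)/(6/19) = 19/15. Together with π_1 + π_2 = 1:
  π_1 = (6/19)/(2/5 + 6/19) = (6/19)/(68/95) = 15/34,
  π_2 = (2/5)/(2/5 + 6/19) = (2/5)/(68/95) = 19/34.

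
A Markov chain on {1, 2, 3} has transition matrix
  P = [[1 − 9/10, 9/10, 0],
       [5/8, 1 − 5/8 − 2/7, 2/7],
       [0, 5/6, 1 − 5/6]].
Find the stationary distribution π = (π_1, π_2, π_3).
π = (875/2567, 1260/2567, 432/2567)

This is a birth-death chain on three states, which satisfies detailed balance: π_1 · P_{12} = π_2 · P_{21} and π_2 · P_{23} = π_3 · P_{32}.
From π_1 · 9/10 = π_2 · 5/8: π_2/π_1 = (9/10)/(5/8) = 36/25.
From π_2 · 2/7 = π_3 · 5/6: π_3/π_2 = (2/7)/(5/6) = 12/35.
Take π_1 proportional to 1; then unnormalized π = (1, 36/25, 432/875). Normalize by dividing by the sum 2567/875:
  π = (875/2567, 1260/2567, 432/2567).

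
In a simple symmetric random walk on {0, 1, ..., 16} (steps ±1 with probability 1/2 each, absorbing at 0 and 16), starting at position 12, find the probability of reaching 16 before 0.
P(hit 16 before 0) = 12/16 = 3/4

Let u_k = P(hit 16 before 0 | start at k). Then u_0 = 0, u_16 = 1, and u_k = u_{k-1}/2 + u_{k+1}/2 for 1 ≤ k ≤ 15. This harmonic recurrence is solved by u_k = k/16, giving u_12 = 12/16 = 3/4.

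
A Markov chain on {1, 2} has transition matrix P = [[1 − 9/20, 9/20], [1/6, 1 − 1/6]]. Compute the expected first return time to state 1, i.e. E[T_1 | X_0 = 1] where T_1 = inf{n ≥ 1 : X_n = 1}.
E[T_1 | X_0 = 1] = 1/π_1 = 37/10

For an irreducible recurrent Markov chain with stationary distribution π, E[T_i | X_0 = i] = 1/π_i (Kac's formula). Here π_1 = (1/6)/(9/20 + 1/6) = (1/6)/(37/60) = 10/37, so E[T_1 | X_0 = 1] = 1/π_1 = (9/20 + 1/6)/(1/6) = (37/60)/(1/6) = 37/10.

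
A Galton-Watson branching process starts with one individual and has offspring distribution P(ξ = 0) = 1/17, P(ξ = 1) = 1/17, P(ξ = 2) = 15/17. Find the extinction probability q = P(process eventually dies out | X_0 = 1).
q = 1/15

The pgf is f(s) = 1/17 + 1/17·s + 15/17·s². The extinction probability q is the smallest fixed point of f in [0, 1]. Setting s = f(s):
  15/17·s² + (1/17 − 1)·s + 1/17 = 0
  15/17·s² − (1/17 + 15/17)·s + 1/17 = 0
which factors as (s − 1)·(15/17·s − 1/17) = 0, giving roots s = 1 and s = (1/17)/(15/17) = 1/15.
Mean offspring μ = 1/17 + 2·15/17 = 31/17 > 1 (supercritical), so q < 1. The extinction probability is the smaller root: q = (1/17)/(15/17) = 1/15.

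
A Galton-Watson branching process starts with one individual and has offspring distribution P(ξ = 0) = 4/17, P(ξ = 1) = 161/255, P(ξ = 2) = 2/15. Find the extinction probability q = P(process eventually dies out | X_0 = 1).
q = 1

Mean offspring μ = 0·4/17 + 1·161/255 + 2·2/15 = 229/255 ≤ 1. For μ ≤ 1 with offspring not concentrated at 1, the Galton-Watson process goes extinct almost surely, so q = 1.
(Algebraic check: The pgf is f(s) = 4/17 + 161/255·s + 2/15·s². The extinction probability q is the smallest fixed point of f in [0, 1]. Setting s = f(s):
  2/15·s² + (161/255 − 1)·s + 4/17 = 0
  2/15·s² − (4/17 + 2/15)·s + 4/17 = 0
which factors as (s − 1)·(2/15·s − 4/17) = 0, giving roots s = 1 and s = (4/17)/(2/15) = 30/17. Since 30/17 ≥ 1, the smallest root in [0, 1] is s = 1.)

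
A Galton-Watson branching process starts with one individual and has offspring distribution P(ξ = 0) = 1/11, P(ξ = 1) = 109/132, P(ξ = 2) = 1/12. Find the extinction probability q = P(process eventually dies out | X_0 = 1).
q = 1

Mean offspring μ = 0·1/11 + 1·109/132 + 2·1/12 = 131/132 ≤ 1. For μ ≤ 1 with offspring not concentrated at 1, the Galton-Watson process goes extinct almost surely, so q = 1.
(Algebraic check: The pgf is f(s) = 1/11 + 109/132·s + 1/12·s². The extinction probability q is the smallest fixed point of f in [0, 1]. Setting s = f(s):
  1/12·s² + (109/132 − 1)·s + 1/11 = 0
  1/12·s² − (1/11 + 1/12)·s + 1/11 = 0
which factors as (s − 1)·(1/12·s − 1/11) = 0, giving roots s = 1 and s = (1/11)/(1/12) = 12/11. Since 12/11 ≥ 1, the smallest root in [0, 1] is s = 1.)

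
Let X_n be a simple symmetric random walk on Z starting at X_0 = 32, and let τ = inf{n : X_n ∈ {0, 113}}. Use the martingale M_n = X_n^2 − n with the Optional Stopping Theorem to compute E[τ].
E[τ] = 2592

M_n = X_n^2 − n is a martingale (since E[X_{n+1}^2 | F_n] = X_n^2 + 1). By OST (τ has finite mean in a bounded region), E[M_τ] = E[M_0] = X_0^2 − 0 = 32^2 = 1024. Also E[M_τ] = E[X_τ^2] − E[τ]. The walk exits at 0 or 113, with P(hit 113 first) = 32/113, so E[X_τ^2] = 113^2 · 32/113 + 0 = 3616. Thus E[τ] = E[X_τ^2] − E[M_τ] = 3616 − 1024 = 2592 = 32(113 − 32) = 2592.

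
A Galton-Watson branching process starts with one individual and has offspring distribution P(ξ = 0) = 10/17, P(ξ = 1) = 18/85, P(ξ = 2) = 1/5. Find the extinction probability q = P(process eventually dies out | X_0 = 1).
q = 1

Mean offspring μ = 0·10/17 + 1·18/85 + 2·1/5 = 52/85 ≤ 1. For μ ≤ 1 with offspring not concentrated at 1, the Galton-Watson process goes extinct almost surely, so q = 1.
(Algebraic check: The pgf is f(s) = 10/17 + 18/85·s + 1/5·s². The extinction probability q is the smallest fixed point of f in [0, 1]. Setting s = f(s):
  1/5·s² + (18/85 − 1)·s + 10/17 = 0
  1/5·s² − (10/17 + 1/5)·s + 10/17 = 0
which factors as (s − 1)·(1/5·s − 10/17) = 0, giving roots s = 1 and s = (10/17)/(1/5) = 50/17. Since 50/17 ≥ 1, the smallest root in [0, 1] is s = 1.)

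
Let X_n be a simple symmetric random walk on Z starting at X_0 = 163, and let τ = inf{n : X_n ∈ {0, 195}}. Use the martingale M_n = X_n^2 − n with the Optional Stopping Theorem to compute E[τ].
E[τ] = 5216

M_n = X_n^2 − n is a martingale (since E[X_{n+1}^2 | F_n] = X_n^2 + 1). By OST (τ has finite mean in a bounded region), E[M_τ] = E[M_0] = X_0^2 − 0 = 163^2 = 26569. Also E[M_τ] = E[X_τ^2] − E[τ]. The walk exits at 0 or 195, with P(hit 195 first) = 163/195, so E[X_τ^2] = 195^2 · 163/195 + 0 = 31785. Thus E[τ] = E[X_τ^2] − E[M_τ] = 31785 − 26569 = 5216 = 163(195 − 163) = 5216.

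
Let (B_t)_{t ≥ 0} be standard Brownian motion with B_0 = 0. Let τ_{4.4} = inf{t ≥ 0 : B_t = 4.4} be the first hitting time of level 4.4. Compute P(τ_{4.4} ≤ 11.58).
P(τ_{4.4} ≤ 11.58) = 2(1 − Φ(4.4/√11.58)) = 2(1 − Φ(1.2930)) ≈ 0.1960

By the reflection principle for standard BM, P(τ_b ≤ t) = 2 · P(B_t ≥ b). Since B_t ~ N(0, t), P(B_t ≥ 4.4) = 1 − Φ(4.4/√t) = 1 − Φ(4.4/√11.58) = 1 − Φ(1.2930) ≈ 0.09801. Doubling: P(τ_{4.4} ≤ 11.58) ≈ 2 · 0.09801 = 0.19602 ≈ 0.1960.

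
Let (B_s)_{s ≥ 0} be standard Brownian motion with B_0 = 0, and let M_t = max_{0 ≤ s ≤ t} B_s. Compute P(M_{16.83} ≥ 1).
P(M_{16.83} ≥ 1) = 2·P(B_{16.83} ≥ 1) = 2(1 − Φ(1/√16.83)) ≈ 0.8074

By the reflection principle for Brownian motion, P(M_t ≥ a) = 2 · P(B_t ≥ a) for a ≥ 0. Since B_t ~ N(0, t), P(B_t ≥ 1) = 1 − Φ(1/√t) = 1 − Φ(1/√16.83) = 1 − Φ(0.2438). So
  P(M_{16.83} ≥ 1) = 2(1 − Φ(0.2438)) ≈ 0.8074.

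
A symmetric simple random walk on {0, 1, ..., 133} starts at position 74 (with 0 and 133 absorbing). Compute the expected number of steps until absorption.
E[τ | X_0 = 74] = 4366

Let v_k = E[τ | X_0 = k]. Boundary: v_0 = v_133 = 0. Recurrence: v_k = 1 + (v_{k-1} + v_{k+1})/2 for 1 ≤ k ≤ 132. The particular solution to v_k − (v_{k-1} + v_{k+1})/2 = 1 is v_k = −k^2. Adding homogeneous solution A + B k and matching boundaries gives v_k = k (133 − k). Substituting k = 74: v_74 = 74 · 59 = 4366.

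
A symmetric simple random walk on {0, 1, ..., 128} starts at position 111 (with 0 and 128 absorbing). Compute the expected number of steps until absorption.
E[τ | X_0 = 111] = 1887

Let v_k = E[τ | X_0 = k]. Boundary: v_0 = v_128 = 0. Recurrence: v_k = 1 + (v_{k-1} + v_{k+1})/2 for 1 ≤ k ≤ 127. The particular solution to v_k − (v_{k-1} + v_{k+1})/2 = 1 is v_k = −k^2. Adding homogeneous solution A + B k and matching boundaries gives v_k = k (128 − k). Substituting k = 111: v_111 = 111 · 17 = 1887.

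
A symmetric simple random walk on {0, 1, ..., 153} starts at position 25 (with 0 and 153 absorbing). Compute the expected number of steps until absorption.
E[τ | X_0 = 25] = 3200

Let v_k = E[τ | X_0 = k]. Boundary: v_0 = v_153 = 0. Recurrence: v_k = 1 + (v_{k-1} + v_{k+1})/2 for 1 ≤ k ≤ 152. The particular solution to v_k − (v_{k-1} + v_{k+1})/2 = 1 is v_k = −k^2. Adding homogeneous solution A + B k and matching boundaries gives v_k = k (153 − k). Substituting k = 25: v_25 = 25 · 128 = 3200.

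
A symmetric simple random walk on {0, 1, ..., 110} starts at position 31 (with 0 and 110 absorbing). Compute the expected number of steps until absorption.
E[τ | X_0 = 31] = 2449

Let v_k = E[τ | X_0 = k]. Boundary: v_0 = v_110 = 0. Recurrence: v_k = 1 + (v_{k-1} + v_{k+1})/2 for 1 ≤ k ≤ 109. The particular solution to v_k − (v_{k-1} + v_{k+1})/2 = 1 is v_k = −k^2. Adding homogeneous solution A + B k and matching boundaries gives v_k = k (110 − k). Substituting k = 31: v_31 = 31 · 79 = 2449.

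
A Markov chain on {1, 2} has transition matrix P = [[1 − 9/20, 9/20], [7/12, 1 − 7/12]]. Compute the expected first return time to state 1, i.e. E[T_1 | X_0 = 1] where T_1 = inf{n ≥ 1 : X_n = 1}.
E[T_1 | X_0 = 1] = 1/π_1 = 62/35

For an irreducible recurrent Markov chain with stationary distribution π, E[T_i | X_0 = i] = 1/π_i (Kac's formula). Here π_1 = (7/12)/(9/20 + 7/12) = (7/12)/(31/30) = 35/62, so E[T_1 | X_0 = 1] = 1/π_1 = (9/20 + 7/12)/(7/12) = (31/30)/(7/12) = 62/35.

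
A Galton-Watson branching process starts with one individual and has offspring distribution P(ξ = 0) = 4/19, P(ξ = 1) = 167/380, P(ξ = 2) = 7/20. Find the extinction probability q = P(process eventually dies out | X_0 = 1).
q = 80/133

The pgf is f(s) = 4/19 + 167/380·s + 7/20·s². The extinction probability q is the smallest fixed point of f in [0, 1]. Setting s = f(s):
  7/20·s² + (167/380 − 1)·s + 4/19 = 0
  7/20·s² − (4/19 + 7/20)·s + 4/19 = 0
which factors as (s − 1)·(7/20·s − 4/19) = 0, giving roots s = 1 and s = (4/19)/(7/20) = 80/133.
Mean offspring μ = 167/380 + 2·7/20 = 433/380 > 1 (supercritical), so q < 1. The extinction probability is the smaller root: q = (4/19)/(7/20) = 80/133.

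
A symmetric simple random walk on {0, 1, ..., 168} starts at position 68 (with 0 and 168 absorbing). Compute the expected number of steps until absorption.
E[τ | X_0 = 68] = 6800

Let v_k = E[τ | X_0 = k]. Boundary: v_0 = v_168 = 0. Recurrence: v_k = 1 + (v_{k-1} + v_{k+1})/2 for 1 ≤ k ≤ 167. The particular solution to v_k − (v_{k-1} + v_{k+1})/2 = 1 is v_k = −k^2. Adding homogeneous solution A + B k and matching boundaries gives v_k = k (168 − k). Substituting k = 68: v_68 = 68 · 100 = 6800.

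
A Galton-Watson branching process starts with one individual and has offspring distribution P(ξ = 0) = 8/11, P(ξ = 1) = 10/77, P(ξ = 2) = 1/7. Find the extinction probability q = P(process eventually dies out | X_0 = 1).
q = 1

Mean offspring μ = 0·8/11 + 1·10/77 + 2·1/7 = 32/77 ≤ 1. For μ ≤ 1 with offspring not concentrated at 1, the Galton-Watson process goes extinct almost surely, so q = 1.
(Algebraic check: The pgf is f(s) = 8/11 + 10/77·s + 1/7·s². The extinction probability q is the smallest fixed point of f in [0, 1]. Setting s = f(s):
  1/7·s² + (10/77 − 1)·s + 8/11 = 0
  1/7·s² − (8/11 + 1/7)·s + 8/11 = 0
which factors as (s − 1)·(1/7·s − 8/11) = 0, giving roots s = 1 and s = (8/11)/(1/7) = 56/11. Since 56/11 ≥ 1, the smallest root in [0, 1] is s = 1.)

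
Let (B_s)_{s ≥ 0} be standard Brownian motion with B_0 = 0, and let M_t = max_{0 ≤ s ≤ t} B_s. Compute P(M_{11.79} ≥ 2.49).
P(M_{11.79} ≥ 2.49) = 2·P(B_{11.79} ≥ 2.49) = 2(1 − Φ(2.49/√11.79)) ≈ 0.4683

By the reflection principle for Brownian motion, P(M_t ≥ a) = 2 · P(B_t ≥ a) for a ≥ 0. Since B_t ~ N(0, t), P(B_t ≥ 2.49) = 1 − Φ(2.49/√t) = 1 − Φ(2.49/√11.79) = 1 − Φ(0.7252). So
  P(M_{11.79} ≥ 2.49) = 2(1 − Φ(0.7252)) ≈ 0.4683.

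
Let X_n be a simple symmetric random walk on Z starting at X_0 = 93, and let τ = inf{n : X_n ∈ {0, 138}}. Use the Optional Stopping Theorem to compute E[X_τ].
E[X_τ] = 93

X_n is a martingale and τ is a bounded-mean stopping time (indeed τ is finite a.s. with bounded expectation since the walk is in a bounded region). By the OST, E[X_τ] = E[X_0] = 93. Equivalently: E[X_τ] = 138 · P(hit 138 first) + 0 · P(hit 0 first) = 138 · (93/138) = 93.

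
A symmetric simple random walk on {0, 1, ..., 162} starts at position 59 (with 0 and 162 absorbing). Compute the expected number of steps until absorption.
E[τ | X_0 = 59] = 6077

Let v_k = E[τ | X_0 = k]. Boundary: v_0 = v_162 = 0. Recurrence: v_k = 1 + (v_{k-1} + v_{k+1})/2 for 1 ≤ k ≤ 161. The particular solution to v_k − (v_{k-1} + v_{k+1})/2 = 1 is v_k = −k^2. Adding homogeneous solution A + B k and matching boundaries gives v_k = k (162 − k). Substituting k = 59: v_59 = 59 · 103 = 6077.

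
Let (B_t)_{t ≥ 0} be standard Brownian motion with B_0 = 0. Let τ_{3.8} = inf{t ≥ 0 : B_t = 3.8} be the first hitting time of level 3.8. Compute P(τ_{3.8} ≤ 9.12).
P(τ_{3.8} ≤ 9.12) = 2(1 − Φ(3.8/√9.12)) = 2(1 − Φ(1.2583)) ≈ 0.2083

By the reflection principle for standard BM, P(τ_b ≤ t) = 2 · P(B_t ≥ b). Since B_t ~ N(0, t), P(B_t ≥ 3.8) = 1 − Φ(3.8/√t) = 1 − Φ(3.8/√9.12) = 1 − Φ(1.2583) ≈ 0.10414. Doubling: P(τ_{3.8} ≤ 9.12) ≈ 2 · 0.10414 = 0.20828 ≈ 0.2083.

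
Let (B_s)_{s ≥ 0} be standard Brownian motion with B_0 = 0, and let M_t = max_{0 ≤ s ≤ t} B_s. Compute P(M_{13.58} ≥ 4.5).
P(M_{13.58} ≥ 4.5) = 2·P(B_{13.58} ≥ 4.5) = 2(1 − Φ(4.5/√13.58)) ≈ 0.2220

By the reflection principle for Brownian motion, P(M_t ≥ a) = 2 · P(B_t ≥ a) for a ≥ 0. Since B_t ~ N(0, t), P(B_t ≥ 4.5) = 1 − Φ(4.5/√t) = 1 − Φ(4.5/√13.58) = 1 − Φ(1.2211). So
  P(M_{13.58} ≥ 4.5) = 2(1 − Φ(1.2211)) ≈ 0.2220.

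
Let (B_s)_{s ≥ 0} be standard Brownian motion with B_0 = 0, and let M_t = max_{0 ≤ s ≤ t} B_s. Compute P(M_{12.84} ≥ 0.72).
P(M_{12.84} ≥ 0.72) = 2·P(B_{12.84} ≥ 0.72) = 2(1 − Φ(0.72/√12.84)) ≈ 0.8408

By the reflection principle for Brownian motion, P(M_t ≥ a) = 2 · P(B_t ≥ a) for a ≥ 0. Since B_t ~ N(0, t), P(B_t ≥ 0.72) = 1 − Φ(0.72/√t) = 1 − Φ(0.72/√12.84) = 1 − Φ(0.2009). So
  P(M_{12.84} ≥ 0.72) = 2(1 − Φ(0.2009)) ≈ 0.8408.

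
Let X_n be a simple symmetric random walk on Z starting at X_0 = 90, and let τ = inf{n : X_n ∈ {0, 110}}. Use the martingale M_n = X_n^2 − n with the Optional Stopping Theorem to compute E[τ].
E[τ] = 1800

M_n = X_n^2 − n is a martingale (since E[X_{n+1}^2 | F_n] = X_n^2 + 1). By OST (τ has finite mean in a bounded region), E[M_τ] = E[M_0] = X_0^2 − 0 = 90^2 = 8100. Also E[M_τ] = E[X_τ^2] − E[τ]. The walk exits at 0 or 110, with P(hit 110 first) = 90/110, so E[X_τ^2] = 110^2 · 90/110 + 0 = 9900. Thus E[τ] = E[X_τ^2] − E[M_τ] = 9900 − 8100 = 1800 = 90(110 − 90) = 1800.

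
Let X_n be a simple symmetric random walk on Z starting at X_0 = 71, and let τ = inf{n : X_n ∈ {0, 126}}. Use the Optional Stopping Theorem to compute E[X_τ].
E[X_τ] = 71

X_n is a martingale and τ is a bounded-mean stopping time (indeed τ is finite a.s. with bounded expectation since the walk is in a bounded region). By the OST, E[X_τ] = E[X_0] = 71. Equivalently: E[X_τ] = 126 · P(hit 126 first) + 0 · P(hit 0 first) = 126 · (71/126) = 71.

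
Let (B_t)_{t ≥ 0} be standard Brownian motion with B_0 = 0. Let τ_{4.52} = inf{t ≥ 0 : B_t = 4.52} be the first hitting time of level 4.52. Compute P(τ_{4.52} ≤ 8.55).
P(τ_{4.52} ≤ 8.55) = 2(1 − Φ(4.52/√8.55)) = 2(1 − Φ(1.5458)) ≈ 0.1222

By the reflection principle for standard BM, P(τ_b ≤ t) = 2 · P(B_t ≥ b). Since B_t ~ N(0, t), P(B_t ≥ 4.52) = 1 − Φ(4.52/√t) = 1 − Φ(4.52/√8.55) = 1 − Φ(1.5458) ≈ 0.06108. Doubling: P(τ_{4.52} ≤ 8.55) ≈ 2 · 0.06108 = 0.12216 ≈ 0.1222.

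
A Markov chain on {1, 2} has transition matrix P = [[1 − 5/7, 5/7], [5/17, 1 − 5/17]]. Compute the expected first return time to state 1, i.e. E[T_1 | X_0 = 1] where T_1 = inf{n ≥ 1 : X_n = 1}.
E[T_1 | X_0 = 1] = 1/π_1 = 24/7

For an irreducible recurrent Markov chain with stationary distribution π, E[T_i | X_0 = i] = 1/π_i (Kac's formula). Here π_1 = (5/17)/(5/7 + 5/17) = (5/17)/(120/119) = 7/24, so E[T_1 | X_0 = 1] = 1/π_1 = (5/7 + 5/17)/(5/17) = (120/119)/(5/17) = 24/7.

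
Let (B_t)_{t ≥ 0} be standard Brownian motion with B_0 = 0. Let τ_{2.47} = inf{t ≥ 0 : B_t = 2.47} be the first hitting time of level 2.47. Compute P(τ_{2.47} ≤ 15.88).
P(τ_{2.47} ≤ 15.88) = 2(1 − Φ(2.47/√15.88)) = 2(1 − Φ(0.6198)) ≈ 0.5354

By the reflection principle for standard BM, P(τ_b ≤ t) = 2 · P(B_t ≥ b). Since B_t ~ N(0, t), P(B_t ≥ 2.47) = 1 − Φ(2.47/√t) = 1 − Φ(2.47/√15.88) = 1 − Φ(0.6198) ≈ 0.26769. Doubling: P(τ_{2.47} ≤ 15.88) ≈ 2 · 0.26769 = 0.53538 ≈ 0.5354.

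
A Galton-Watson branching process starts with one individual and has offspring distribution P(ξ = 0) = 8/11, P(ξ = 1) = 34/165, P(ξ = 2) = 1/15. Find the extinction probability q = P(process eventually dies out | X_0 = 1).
q = 1

Mean offspring μ = 0·8/11 + 1·34/165 + 2·1/15 = 56/165 ≤ 1. For μ ≤ 1 with offspring not concentrated at 1, the Galton-Watson process goes extinct almost surely, so q = 1.
(Algebraic check: The pgf is f(s) = 8/11 + 34/165·s + 1/15·s². The extinction probability q is the smallest fixed point of f in [0, 1]. Setting s = f(s):
  1/15·s² + (34/165 − 1)·s + 8/11 = 0
  1/15·s² − (8/11 + 1/15)·s + 8/11 = 0
which factors as (s − 1)·(1/15·s − 8/11) = 0, giving roots s = 1 and s = (8/11)/(1/15) = 120/11. Since 120/11 ≥ 1, the smallest root in [0, 1] is s = 1.)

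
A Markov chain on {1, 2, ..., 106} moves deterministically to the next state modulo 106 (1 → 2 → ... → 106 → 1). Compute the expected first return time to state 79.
E[T_79 | X_0 = 79] = 106

The chain cycles deterministically, so starting at state 79 it returns in exactly 106 steps. Equivalently, the stationary distribution is uniform π_j = 1/106 for every state j, so by Kac's formula E[T_79] = 1/π_79 = 106.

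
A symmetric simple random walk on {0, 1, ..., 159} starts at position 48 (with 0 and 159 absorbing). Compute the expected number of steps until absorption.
E[τ | X_0 = 48] = 5328

Let v_k = E[τ | X_0 = k]. Boundary: v_0 = v_159 = 0. Recurrence: v_k = 1 + (v_{k-1} + v_{k+1})/2 for 1 ≤ k ≤ 158. The particular solution to v_k − (v_{k-1} + v_{k+1})/2 = 1 is v_k = −k^2. Adding homogeneous solution A + B k and matching boundaries gives v_k = k (159 − k). Substituting k = 48: v_48 = 48 · 111 = 5328.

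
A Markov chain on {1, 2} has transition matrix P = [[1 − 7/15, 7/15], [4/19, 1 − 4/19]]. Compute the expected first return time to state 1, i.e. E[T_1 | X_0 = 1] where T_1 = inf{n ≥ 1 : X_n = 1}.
E[T_1 | X_0 = 1] = 1/π_1 = 193/60

For an irreducible recurrent Markov chain with stationary distribution π, E[T_i | X_0 = i] = 1/π_i (Kac's formula). Here π_1 = (4/19)/(7/15 + 4/19) = (4/19)/(193/285) = 60/193, so E[T_1 | X_0 = 1] = 1/π_1 = (7/15 + 4/19)/(4/19) = (193/285)/(4/19) = 193/60.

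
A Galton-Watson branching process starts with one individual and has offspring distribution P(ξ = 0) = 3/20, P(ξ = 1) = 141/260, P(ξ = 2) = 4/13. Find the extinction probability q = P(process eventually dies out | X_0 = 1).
q = 39/80

The pgf is f(s) = 3/20 + 141/260·s + 4/13·s². The extinction probability q is the smallest fixed point of f in [0, 1]. Setting s = f(s):
  4/13·s² + (141/260 − 1)·s + 3/20 = 0
  4/13·s² − (3/20 + 4/13)·s + 3/20 = 0
which factors as (s − 1)·(4/13·s − 3/20) = 0, giving roots s = 1 and s = (3/20)/(4/13) = 39/80.
Mean offspring μ = 141/260 + 2·4/13 = 301/260 > 1 (supercritical), so q < 1. The extinction probability is the smaller root: q = (3/20)/(4/13) = 39/80.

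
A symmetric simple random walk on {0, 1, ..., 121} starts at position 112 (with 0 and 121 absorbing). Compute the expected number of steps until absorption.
E[τ | X_0 = 112] = 1008

Let v_k = E[τ | X_0 = k]. Boundary: v_0 = v_121 = 0. Recurrence: v_k = 1 + (v_{k-1} + v_{k+1})/2 for 1 ≤ k ≤ 120. The particular solution to v_k − (v_{k-1} + v_{k+1})/2 = 1 is v_k = −k^2. Adding homogeneous solution A + B k and matching boundaries gives v_k = k (121 − k). Substituting k = 112: v_112 = 112 · 9 = 1008.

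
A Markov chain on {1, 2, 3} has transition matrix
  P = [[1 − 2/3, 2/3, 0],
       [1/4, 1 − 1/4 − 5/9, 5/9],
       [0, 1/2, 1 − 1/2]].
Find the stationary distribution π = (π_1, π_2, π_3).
π = (27/179, 72/179, 80/179)

This is a birth-death chain on three states, which satisfies detailed balance: π_1 · P_{12} = π_2 · P_{21} and π_2 · P_{23} = π_3 · P_{32}.
From π_1 · 2/3 = π_2 · 1/4: π_2/π_1 = (2/3)/(1/4) = 8/3.
From π_2 · 5/9 = π_3 · 1/2: π_3/π_2 = (5/9)/(1/2) = 10/9.
Take π_1 proportional to 1; then unnormalized π = (1, 8/3, 80/27). Normalize by dividing by the sum 179/27:
  π = (27/179, 72/179, 80/179).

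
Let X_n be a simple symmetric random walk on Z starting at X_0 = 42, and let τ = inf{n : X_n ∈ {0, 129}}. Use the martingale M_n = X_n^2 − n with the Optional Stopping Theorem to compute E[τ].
E[τ] = 3654

M_n = X_n^2 − n is a martingale (since E[X_{n+1}^2 | F_n] = X_n^2 + 1). By OST (τ has finite mean in a bounded region), E[M_τ] = E[M_0] = X_0^2 − 0 = 42^2 = 1764. Also E[M_τ] = E[X_τ^2] − E[τ]. The walk exits at 0 or 129, with P(hit 129 first) = 42/129, so E[X_τ^2] = 129^2 · 42/129 + 0 = 5418. Thus E[τ] = E[X_τ^2] − E[M_τ] = 5418 − 1764 = 3654 = 42(129 − 42) = 3654.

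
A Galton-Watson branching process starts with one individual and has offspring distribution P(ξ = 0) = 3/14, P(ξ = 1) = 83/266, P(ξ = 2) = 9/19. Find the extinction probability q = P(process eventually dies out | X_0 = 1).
q = 19/42

The pgf is f(s) = 3/14 + 83/266·s + 9/19·s². The extinction probability q is the smallest fixed point of f in [0, 1]. Setting s = f(s):
  9/19·s² + (83/266 − 1)·s + 3/14 = 0
  9/19·s² − (3/14 + 9/19)·s + 3/14 = 0
which factors as (s − 1)·(9/19·s − 3/14) = 0, giving roots s = 1 and s = (3/14)/(9/19) = 19/42.
Mean offspring μ = 83/266 + 2·9/19 = 335/266 > 1 (supercritical), so q < 1. The extinction probability is the smaller root: q = (3/14)/(9/19) = 19/42.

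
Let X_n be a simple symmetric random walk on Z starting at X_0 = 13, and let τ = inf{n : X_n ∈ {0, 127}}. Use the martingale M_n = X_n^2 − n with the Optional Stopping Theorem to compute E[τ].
E[τ] = 1482

M_n = X_n^2 − n is a martingale (since E[X_{n+1}^2 | F_n] = X_n^2 + 1). By OST (τ has finite mean in a bounded region), E[M_τ] = E[M_0] = X_0^2 − 0 = 13^2 = 169. Also E[M_τ] = E[X_τ^2] − E[τ]. The walk exits at 0 or 127, with P(hit 127 first) = 13/127, so E[X_τ^2] = 127^2 · 13/127 + 0 = 1651. Thus E[τ] = E[X_τ^2] − E[M_τ] = 1651 − 169 = 1482 = 13(127 − 13) = 1482.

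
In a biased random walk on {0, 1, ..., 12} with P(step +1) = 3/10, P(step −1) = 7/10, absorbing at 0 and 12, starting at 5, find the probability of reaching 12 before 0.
P(hit 12 before 0) = (1 − (7/3)^5) / (1 − (7/3)^12) = 9056367/3460188940

Let u_k denote P(reach 12 before 0 | start at k). Boundary: u_0 = 0, u_12 = 1. Recurrence: u_k = 3/10·u_{k+1} + 7/10·u_{k-1} for 1 ≤ k ≤ 11. Try u_k = A + B·r^k with r = q/p = (7/10)/(3/10) = 7/3. Substitution satisfies the recurrence; boundary conditions give:
  u_k = (1 − r^k) / (1 − r^N) = (1 − (7/3)^5) / (1 − (7/3)^12) = 9056367/3460188940.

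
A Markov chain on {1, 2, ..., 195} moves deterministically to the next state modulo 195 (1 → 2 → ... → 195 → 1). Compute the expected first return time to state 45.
E[T_45 | X_0 = 45] = 195

The chain cycles deterministically, so starting at state 45 it returns in exactly 195 steps. Equivalently, the stationary distribution is uniform π_j = 1/195 for every state j, so by Kac's formula E[T_45] = 1/π_45 = 195.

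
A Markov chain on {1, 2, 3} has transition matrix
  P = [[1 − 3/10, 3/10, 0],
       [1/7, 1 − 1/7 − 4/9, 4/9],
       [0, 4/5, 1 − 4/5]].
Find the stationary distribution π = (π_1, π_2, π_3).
π = (15/64, 63/128, 35/128)

This is a birth-death chain on three states, which satisfies detailed balance: π_1 · P_{12} = π_2 · P_{21} and π_2 · P_{23} = π_3 · P_{32}.
From π_1 · 3/10 = π_2 · 1/7: π_2/π_1 = (3/10)/(1/7) = 21/10.
From π_2 · 4/9 = π_3 · 4/5: π_3/π_2 = (4/9)/(4/5) = 5/9.
Take π_1 proportional to 1; then unnormalized π = (1, 21/10, 7/6). Normalize by dividing by the sum 64/15:
  π = (15/64, 63/128, 35/128).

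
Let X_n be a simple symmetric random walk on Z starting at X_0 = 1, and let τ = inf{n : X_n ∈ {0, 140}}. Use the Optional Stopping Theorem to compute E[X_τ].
E[X_τ] = 1

X_n is a martingale and τ is a bounded-mean stopping time (indeed τ is finite a.s. with bounded expectation since the walk is in a bounded region). By the OST, E[X_τ] = E[X_0] = 1. Equivalently: E[X_τ] = 140 · P(hit 140 first) + 0 · P(hit 0 first) = 140 · (1/140) = 1.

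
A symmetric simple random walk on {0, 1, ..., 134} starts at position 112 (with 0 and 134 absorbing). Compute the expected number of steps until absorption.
E[τ | X_0 = 112] = 2464

Let v_k = E[τ | X_0 = k]. Boundary: v_0 = v_134 = 0. Recurrence: v_k = 1 + (v_{k-1} + v_{k+1})/2 for 1 ≤ k ≤ 133. The particular solution to v_k − (v_{k-1} + v_{k+1})/2 = 1 is v_k = −k^2. Adding homogeneous solution A + B k and matching boundaries gives v_k = k (134 − k). Substituting k = 112: v_112 = 112 · 22 = 2464.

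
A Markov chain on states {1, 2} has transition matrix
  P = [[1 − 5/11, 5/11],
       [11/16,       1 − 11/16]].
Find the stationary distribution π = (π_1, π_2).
π_1 = 121/201, π_2 = 80/201

Solve πP = π with π_1 + π_2 = 1. From πP = π: π_1 · (1 − 5/11) + π_2 · 11/16 = π_1 ⇒ π_2 · 11/16 = π_1 · 5/11 ⇒ π_2/π_1 = (5/11)/(11/16) = 80/121. Together with π_1 + π_2 = 1:
  π_1 = (11/16)/(5/11 + 11/16) = (11/16)/(201/176) = 121/201,
  π_2 = (5/11)/(5/11 + 11/16) = (5/11)/(201/176) = 80/201.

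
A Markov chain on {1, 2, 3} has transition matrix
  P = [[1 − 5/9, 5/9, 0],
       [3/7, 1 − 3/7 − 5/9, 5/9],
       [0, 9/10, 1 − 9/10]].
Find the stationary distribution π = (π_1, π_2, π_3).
π = (2187/6772, 2835/6772, 875/3386)

This is a birth-death chain on three states, which satisfies detailed balance: π_1 · P_{12} = π_2 · P_{21} and π_2 · P_{23} = π_3 · P_{32}.
From π_1 · 5/9 = π_2 · 3/7: π_2/π_1 = (5/9)/(3/7) = 35/27.
From π_2 · 5/9 = π_3 · 9/10: π_3/π_2 = (5/9)/(9/10) = 50/81.
Take π_1 proportional to 1; then unnormalized π = (1, 35/27, 1750/2187). Normalize by dividing by the sum 6772/2187:
  π = (2187/6772, 2835/6772, 875/3386).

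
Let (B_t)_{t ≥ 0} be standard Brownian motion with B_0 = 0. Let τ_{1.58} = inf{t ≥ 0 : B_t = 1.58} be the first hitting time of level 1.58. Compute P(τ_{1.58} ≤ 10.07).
P(τ_{1.58} ≤ 10.07) = 2(1 − Φ(1.58/√10.07)) = 2(1 − Φ(0.4979)) ≈ 0.6186

By the reflection principle for standard BM, P(τ_b ≤ t) = 2 · P(B_t ≥ b). Since B_t ~ N(0, t), P(B_t ≥ 1.58) = 1 − Φ(1.58/√t) = 1 − Φ(1.58/√10.07) = 1 − Φ(0.4979) ≈ 0.30928. Doubling: P(τ_{1.58} ≤ 10.07) ≈ 2 · 0.30928 = 0.61856 ≈ 0.6186.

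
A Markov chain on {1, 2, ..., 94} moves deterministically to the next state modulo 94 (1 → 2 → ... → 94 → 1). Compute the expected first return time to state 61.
E[T_61 | X_0 = 61] = 94

The chain cycles deterministically, so starting at state 61 it returns in exactly 94 steps. Equivalently, the stationary distribution is uniform π_j = 1/94 for every state j, so by Kac's formula E[T_61] = 1/π_61 = 94.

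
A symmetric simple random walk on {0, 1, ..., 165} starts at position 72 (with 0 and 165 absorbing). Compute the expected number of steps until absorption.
E[τ | X_0 = 72] = 6696

Let v_k = E[τ | X_0 = k]. Boundary: v_0 = v_165 = 0. Recurrence: v_k = 1 + (v_{k-1} + v_{k+1})/2 for 1 ≤ k ≤ 164. The particular solution to v_k − (v_{k-1} + v_{k+1})/2 = 1 is v_k = −k^2. Adding homogeneous solution A + B k and matching boundaries gives v_k = k (165 − k). Substituting k = 72: v_72 = 72 · 93 = 6696.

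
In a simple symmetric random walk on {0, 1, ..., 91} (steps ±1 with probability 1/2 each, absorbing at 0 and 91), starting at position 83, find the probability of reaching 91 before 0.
P(hit 91 before 0) = 83/91

Let u_k = P(hit 91 before 0 | start at k). Then u_0 = 0, u_91 = 1, and u_k = u_{k-1}/2 + u_{k+1}/2 for 1 ≤ k ≤ 90. This harmonic recurrence is solved by u_k = k/91, giving u_83 = 83/91.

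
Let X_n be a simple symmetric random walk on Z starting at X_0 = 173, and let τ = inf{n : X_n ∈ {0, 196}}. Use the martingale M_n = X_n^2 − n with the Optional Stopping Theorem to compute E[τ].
E[τ] = 3979

M_n = X_n^2 − n is a martingale (since E[X_{n+1}^2 | F_n] = X_n^2 + 1). By OST (τ has finite mean in a bounded region), E[M_τ] = E[M_0] = X_0^2 − 0 = 173^2 = 29929. Also E[M_τ] = E[X_τ^2] − E[τ]. The walk exits at 0 or 196, with P(hit 196 first) = 173/196, so E[X_τ^2] = 196^2 · 173/196 + 0 = 33908. Thus E[τ] = E[X_τ^2] − E[M_τ] = 33908 − 29929 = 3979 = 173(196 − 173) = 3979.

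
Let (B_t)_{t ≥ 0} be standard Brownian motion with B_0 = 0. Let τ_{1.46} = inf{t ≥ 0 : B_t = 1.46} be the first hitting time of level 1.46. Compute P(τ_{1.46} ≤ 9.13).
P(τ_{1.46} ≤ 9.13) = 2(1 − Φ(1.46/√9.13)) = 2(1 − Φ(0.4832)) ≈ 0.6290

By the reflection principle for standard BM, P(τ_b ≤ t) = 2 · P(B_t ≥ b). Since B_t ~ N(0, t), P(B_t ≥ 1.46) = 1 − Φ(1.46/√t) = 1 − Φ(1.46/√9.13) = 1 − Φ(0.4832) ≈ 0.31448. Doubling: P(τ_{1.46} ≤ 9.13) ≈ 2 · 0.31448 = 0.62896 ≈ 0.6290.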